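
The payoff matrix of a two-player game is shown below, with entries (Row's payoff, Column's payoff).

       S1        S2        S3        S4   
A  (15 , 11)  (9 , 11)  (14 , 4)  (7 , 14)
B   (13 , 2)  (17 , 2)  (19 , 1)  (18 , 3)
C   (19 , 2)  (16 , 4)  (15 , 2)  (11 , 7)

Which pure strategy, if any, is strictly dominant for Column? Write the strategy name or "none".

S4

S4 vs S1: A: 14>11, B: 3>2, C: 7>2.
S4 vs S2: A: 14>11, B: 3>2, C: 7>4.
S4 vs S3: A: 14>4, B: 3>1, C: 7>2.
S4 strictly beats every other strategy against every opponent action, so it is strictly dominant.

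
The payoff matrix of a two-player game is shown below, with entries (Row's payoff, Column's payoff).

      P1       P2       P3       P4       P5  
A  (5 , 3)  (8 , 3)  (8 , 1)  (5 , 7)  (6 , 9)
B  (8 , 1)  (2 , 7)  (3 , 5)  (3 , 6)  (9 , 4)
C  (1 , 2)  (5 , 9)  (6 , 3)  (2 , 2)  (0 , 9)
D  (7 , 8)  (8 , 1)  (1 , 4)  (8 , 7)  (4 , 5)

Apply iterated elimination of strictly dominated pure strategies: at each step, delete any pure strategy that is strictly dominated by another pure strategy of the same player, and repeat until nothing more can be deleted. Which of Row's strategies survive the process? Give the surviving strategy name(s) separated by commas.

Row's strategy C is strictly dominated by A (P1: 5>1, P2: 8>5, P3: 8>6, P4: 5>2, P5: 6>0) and is removed.
Column P3 is eliminated: P4 beats it against every remaining row (A: 7>1, B: 6>5, D: 7>4).
Among the remaining strategies, none is strictly dominated by another pure strategy of the same player, so the elimination stops.
Surviving strategies — Row: {A, B, D}; Column: {P1, P2, P4, P5}.

A, B, D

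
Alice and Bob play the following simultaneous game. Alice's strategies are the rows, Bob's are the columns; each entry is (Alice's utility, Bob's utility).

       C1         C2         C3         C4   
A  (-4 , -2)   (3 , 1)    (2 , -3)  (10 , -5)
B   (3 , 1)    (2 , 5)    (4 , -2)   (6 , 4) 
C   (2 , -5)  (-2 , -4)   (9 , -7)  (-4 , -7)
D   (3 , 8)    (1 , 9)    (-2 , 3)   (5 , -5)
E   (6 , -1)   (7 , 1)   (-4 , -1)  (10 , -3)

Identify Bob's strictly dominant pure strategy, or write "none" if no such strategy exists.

C2 vs C1: A: 1>-2, B: 5>1, C: -4>-5, D: 9>8, E: 1>-1.
C2 vs C3: A: 1>-3, B: 5>-2, C: -4>-7, D: 9>3, E: 1>-1.
C2 vs C4: A: 1>-5, B: 5>4, C: -4>-7, D: 9>-5, E: 1>-3.
C2 strictly beats every other strategy against every opponent action, so it is strictly dominant.

C2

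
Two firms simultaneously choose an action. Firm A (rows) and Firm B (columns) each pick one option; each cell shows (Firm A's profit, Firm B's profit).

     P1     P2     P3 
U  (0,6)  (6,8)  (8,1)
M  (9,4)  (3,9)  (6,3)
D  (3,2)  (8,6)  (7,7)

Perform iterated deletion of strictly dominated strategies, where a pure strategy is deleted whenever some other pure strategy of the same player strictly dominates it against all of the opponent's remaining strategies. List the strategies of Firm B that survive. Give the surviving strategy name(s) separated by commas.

P2, P3

Firm B's strategy P1 is strictly dominated by P2 (U: 8>6, M: 9>4, D: 6>2) and is removed.
Firm A's strategy M is strictly dominated by U (P2: 6>3, P3: 8>6) and is removed.
Among the remaining strategies, none is strictly dominated by another pure strategy of the same player, so the elimination stops.
Surviving strategies — Firm A: {U, D}; Firm B: {P2, P3}.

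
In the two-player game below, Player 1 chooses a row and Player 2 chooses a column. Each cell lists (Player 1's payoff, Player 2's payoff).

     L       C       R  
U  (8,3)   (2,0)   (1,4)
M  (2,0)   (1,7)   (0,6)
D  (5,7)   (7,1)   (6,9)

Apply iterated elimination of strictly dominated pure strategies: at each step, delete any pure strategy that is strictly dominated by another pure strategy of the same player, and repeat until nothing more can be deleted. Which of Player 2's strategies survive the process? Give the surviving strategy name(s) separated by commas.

R

For Player 1, U strictly dominates M on the remaining columns (L: 8>2, C: 2>1, R: 1>0); eliminate M.
Player 2's strategy L is strictly dominated by R (U: 4>3, D: 9>7) and is removed.
Player 1's strategy U is strictly dominated by D (C: 7>2, R: 6>1) and is removed.
Column C is eliminated: R beats it against every remaining row (D: 9>1).
Among the remaining strategies, none is strictly dominated by another pure strategy of the same player, so the elimination stops.
Surviving strategies — Player 1: {D}; Player 2: {R}.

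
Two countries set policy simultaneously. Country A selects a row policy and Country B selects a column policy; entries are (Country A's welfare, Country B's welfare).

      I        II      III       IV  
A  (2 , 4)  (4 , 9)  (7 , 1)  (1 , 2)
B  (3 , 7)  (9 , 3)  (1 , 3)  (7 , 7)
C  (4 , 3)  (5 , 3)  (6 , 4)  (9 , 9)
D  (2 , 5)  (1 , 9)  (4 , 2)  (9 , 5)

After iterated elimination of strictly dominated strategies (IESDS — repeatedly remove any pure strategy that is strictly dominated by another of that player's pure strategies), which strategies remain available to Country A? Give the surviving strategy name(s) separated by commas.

For Country B, IV strictly dominates III on the remaining rows (A: 2>1, B: 7>3, C: 9>4, D: 5>2); eliminate III.
Country A's strategy A is strictly dominated by B (I: 3>2, II: 9>4, IV: 7>1) and is removed.
Among the remaining strategies, none is strictly dominated by another pure strategy of the same player, so the elimination stops.
Surviving strategies — Country A: {B, C, D}; Country B: {I, II, IV}.

B, C, D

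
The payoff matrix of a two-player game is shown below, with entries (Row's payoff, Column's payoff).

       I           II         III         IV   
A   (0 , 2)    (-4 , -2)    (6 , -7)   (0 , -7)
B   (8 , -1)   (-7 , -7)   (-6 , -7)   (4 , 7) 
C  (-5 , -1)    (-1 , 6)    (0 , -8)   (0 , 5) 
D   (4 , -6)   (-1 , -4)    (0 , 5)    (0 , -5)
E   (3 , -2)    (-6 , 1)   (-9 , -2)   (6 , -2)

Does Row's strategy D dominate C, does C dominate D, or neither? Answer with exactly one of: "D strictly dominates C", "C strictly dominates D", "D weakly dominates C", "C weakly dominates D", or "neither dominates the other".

D weakly dominates C

D's payoffs vs C's, by Column's action — I: 4>-5, II: -1=-1, III: 0=0, IV: 0=0.
D is at least as good everywhere and strictly better somewhere (tied only at II, III, IV), so D weakly but not strictly dominates C.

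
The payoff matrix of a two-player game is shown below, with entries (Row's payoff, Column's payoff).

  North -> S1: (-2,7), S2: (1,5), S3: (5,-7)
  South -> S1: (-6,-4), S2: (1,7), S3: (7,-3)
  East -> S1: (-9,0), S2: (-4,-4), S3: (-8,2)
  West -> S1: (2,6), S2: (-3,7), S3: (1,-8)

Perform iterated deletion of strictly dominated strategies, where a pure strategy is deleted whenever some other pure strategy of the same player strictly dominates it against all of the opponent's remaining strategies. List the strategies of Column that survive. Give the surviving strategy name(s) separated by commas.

Row's strategy East is strictly dominated by North (S1: -2>-9, S2: 1>-4, S3: 5>-8) and is removed.
Column's strategy S3 is strictly dominated by S2 (North: 5>-7, South: 7>-3, West: 7>-8) and is removed.
Among the remaining strategies, none is strictly dominated by another pure strategy of the same player, so the elimination stops.
Surviving strategies — Row: {North, South, West}; Column: {S1, S2}.

S1, S2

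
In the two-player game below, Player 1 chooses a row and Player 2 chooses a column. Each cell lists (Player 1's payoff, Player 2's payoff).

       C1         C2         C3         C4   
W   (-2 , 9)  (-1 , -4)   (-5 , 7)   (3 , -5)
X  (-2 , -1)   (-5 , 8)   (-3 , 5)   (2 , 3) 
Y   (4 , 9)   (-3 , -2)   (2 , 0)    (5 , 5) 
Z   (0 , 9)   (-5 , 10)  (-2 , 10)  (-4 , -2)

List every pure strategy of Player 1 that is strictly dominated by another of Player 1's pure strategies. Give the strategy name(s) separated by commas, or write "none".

W: no other strategy beats it everywhere (X at C1 (-2=-2); Y at C2 (-1>-3); Z at C2 (-1>-5)).
X: dominated, since Y does at least as well everywhere (C1: 4>-2, C2: -3>-5, C3: 2>-3, C4: 5>2).
Y: no other strategy beats it everywhere (W at C1 (4>-2); X at C1 (4>-2); Z at C1 (4>0)).
Z is strictly dominated by Y (C1: 4>0, C2: -3>-5, C3: 2>-2, C4: 5>-4).

X, Z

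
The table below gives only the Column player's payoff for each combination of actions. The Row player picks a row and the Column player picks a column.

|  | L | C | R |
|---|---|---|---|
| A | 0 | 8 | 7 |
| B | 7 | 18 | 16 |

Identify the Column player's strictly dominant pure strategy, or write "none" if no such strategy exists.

C

C vs L: A: 8>0, B: 18>7.
C vs R: A: 8>7, B: 18>16.
C strictly beats every other strategy against every opponent action, so it is strictly dominant.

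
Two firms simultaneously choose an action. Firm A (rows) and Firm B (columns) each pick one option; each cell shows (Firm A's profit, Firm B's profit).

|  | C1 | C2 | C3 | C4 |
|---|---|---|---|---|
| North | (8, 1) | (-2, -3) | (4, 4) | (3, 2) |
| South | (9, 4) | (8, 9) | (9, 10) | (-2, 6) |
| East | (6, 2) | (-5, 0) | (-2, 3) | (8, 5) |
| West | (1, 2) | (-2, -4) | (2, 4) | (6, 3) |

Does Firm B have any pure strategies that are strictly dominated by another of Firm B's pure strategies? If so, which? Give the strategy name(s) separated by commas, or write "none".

C1, C2

C1 is strictly dominated by C3 (North: 4>1, South: 10>4, East: 3>2, West: 4>2).
C3 strictly dominates C2 — North: 4>-3, South: 10>9, East: 3>0, West: 4>-4.
C3: no other strategy beats it everywhere (C1 at North (4>1); C2 at North (4>-3); C4 at North (4>2)).
Nothing dominates C4: C1 at North (2>1); C2 at North (2>-3); C3 at East (5>3).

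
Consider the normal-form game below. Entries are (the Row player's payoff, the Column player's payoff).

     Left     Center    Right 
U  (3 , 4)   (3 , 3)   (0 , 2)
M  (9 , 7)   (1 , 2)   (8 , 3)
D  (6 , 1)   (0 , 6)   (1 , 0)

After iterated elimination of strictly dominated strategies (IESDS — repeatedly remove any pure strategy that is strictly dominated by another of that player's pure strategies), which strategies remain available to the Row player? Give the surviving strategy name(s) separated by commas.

M

For the Row player, M strictly dominates D on the remaining columns (Left: 9>6, Center: 1>0, Right: 8>1); eliminate D.
Column Center is eliminated: Left beats it against every remaining row (U: 4>3, M: 7>2).
For the Row player, M strictly dominates U on the remaining columns (Left: 9>3, Right: 8>0); eliminate U.
For the Column player, Left strictly dominates Right on the remaining rows (M: 7>3); eliminate Right.
Among the remaining strategies, none is strictly dominated by another pure strategy of the same player, so the elimination stops.
Surviving strategies — the Row player: {M}; the Column player: {Left}.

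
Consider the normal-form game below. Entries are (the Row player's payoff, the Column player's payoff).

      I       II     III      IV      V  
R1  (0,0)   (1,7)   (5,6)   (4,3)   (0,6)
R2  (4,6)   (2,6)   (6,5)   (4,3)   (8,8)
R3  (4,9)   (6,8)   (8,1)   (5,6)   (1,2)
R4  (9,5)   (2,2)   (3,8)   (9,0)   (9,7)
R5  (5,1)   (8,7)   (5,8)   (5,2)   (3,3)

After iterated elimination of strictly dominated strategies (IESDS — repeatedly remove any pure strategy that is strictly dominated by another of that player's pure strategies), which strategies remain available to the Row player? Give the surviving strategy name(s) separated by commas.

Row R1 is eliminated: R3 beats it against every remaining column (I: 4>0, II: 6>1, III: 8>5, IV: 5>4, V: 1>0).
The Column player's strategy IV is strictly dominated by II (R2: 6>3, R3: 8>6, R4: 2>0, R5: 7>2) and is removed.
Among the remaining strategies, none is strictly dominated by another pure strategy of the same player, so the elimination stops.
Surviving strategies — the Row player: {R2, R3, R4, R5}; the Column player: {I, II, III, V}.

R2, R3, R4, R5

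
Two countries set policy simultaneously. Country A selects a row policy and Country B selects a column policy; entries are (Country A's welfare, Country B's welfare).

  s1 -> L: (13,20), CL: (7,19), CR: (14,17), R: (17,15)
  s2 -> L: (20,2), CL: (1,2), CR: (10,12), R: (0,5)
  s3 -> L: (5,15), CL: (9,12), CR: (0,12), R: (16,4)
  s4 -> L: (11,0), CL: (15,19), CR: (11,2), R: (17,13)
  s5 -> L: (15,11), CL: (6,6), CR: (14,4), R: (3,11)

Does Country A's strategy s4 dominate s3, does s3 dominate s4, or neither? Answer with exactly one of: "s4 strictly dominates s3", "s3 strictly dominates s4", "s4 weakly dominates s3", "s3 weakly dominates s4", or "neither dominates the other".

Compare s4 to s3 across each opponent action: L: 11>5, CL: 15>9, CR: 11>0, R: 17>16.
s4 gives a strictly higher payoff against each opponent action, so s4 strictly dominates s3.

s4 strictly dominates s3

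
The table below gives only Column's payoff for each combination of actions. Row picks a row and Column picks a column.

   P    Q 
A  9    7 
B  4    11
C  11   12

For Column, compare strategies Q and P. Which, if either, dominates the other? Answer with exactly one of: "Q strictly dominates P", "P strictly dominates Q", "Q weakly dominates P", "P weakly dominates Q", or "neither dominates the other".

neither dominates the other

Compare Q to P across each opponent action: A: 7<9, B: 11>4, C: 12>11.
Q does better at B, C but worse at A; neither strategy dominates the other.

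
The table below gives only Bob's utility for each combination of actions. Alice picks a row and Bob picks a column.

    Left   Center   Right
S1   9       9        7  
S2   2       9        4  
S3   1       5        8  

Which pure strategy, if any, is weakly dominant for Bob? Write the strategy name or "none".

none

Left fails to dominate Center at S2 (2<9).
Center fails to dominate Right at S3 (5<8).
Right fails to dominate Left at S1 (7<9).
No single strategy dominates all the others.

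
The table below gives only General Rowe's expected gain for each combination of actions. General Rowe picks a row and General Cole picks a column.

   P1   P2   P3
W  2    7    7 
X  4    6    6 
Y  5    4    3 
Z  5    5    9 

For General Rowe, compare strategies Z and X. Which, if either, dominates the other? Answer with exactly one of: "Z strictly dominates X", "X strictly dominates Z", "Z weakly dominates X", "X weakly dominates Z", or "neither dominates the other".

Z's payoffs vs X's, by General Cole's action — P1: 5>4, P2: 5<6, P3: 9>6.
Z does better at P1, P3 but worse at P2; neither strategy dominates the other.

neither dominates the other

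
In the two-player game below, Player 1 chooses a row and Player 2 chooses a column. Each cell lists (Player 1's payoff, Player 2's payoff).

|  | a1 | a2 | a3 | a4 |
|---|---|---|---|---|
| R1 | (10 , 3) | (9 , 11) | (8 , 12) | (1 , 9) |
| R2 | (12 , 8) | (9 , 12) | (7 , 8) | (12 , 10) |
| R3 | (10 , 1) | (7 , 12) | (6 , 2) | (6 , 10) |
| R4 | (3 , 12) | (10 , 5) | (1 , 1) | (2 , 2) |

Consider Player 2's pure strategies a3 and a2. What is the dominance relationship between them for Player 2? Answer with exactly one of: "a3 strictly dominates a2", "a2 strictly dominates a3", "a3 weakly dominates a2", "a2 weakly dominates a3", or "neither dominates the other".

Compare a3 to a2 across each opponent action: R1: 12>11, R2: 8<12, R3: 2<12, R4: 1<5.
a3 does better at R1 but worse at R2, R3, R4; neither strategy dominates the other.

neither dominates the other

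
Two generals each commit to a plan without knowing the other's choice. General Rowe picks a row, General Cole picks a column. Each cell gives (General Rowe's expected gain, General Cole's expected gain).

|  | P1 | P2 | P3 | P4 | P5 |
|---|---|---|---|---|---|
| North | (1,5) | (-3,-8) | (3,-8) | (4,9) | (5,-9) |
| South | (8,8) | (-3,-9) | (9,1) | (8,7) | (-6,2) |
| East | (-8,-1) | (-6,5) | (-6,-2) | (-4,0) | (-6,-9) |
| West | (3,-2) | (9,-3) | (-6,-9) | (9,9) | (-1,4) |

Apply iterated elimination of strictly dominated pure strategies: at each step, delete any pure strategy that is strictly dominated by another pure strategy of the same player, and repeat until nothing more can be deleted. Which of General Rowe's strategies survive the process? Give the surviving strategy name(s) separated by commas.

South, West

For General Rowe, North strictly dominates East on the remaining columns (P1: 1>-8, P2: -3>-6, P3: 3>-6, P4: 4>-4, P5: 5>-6); eliminate East.
General Cole's strategy P2 is strictly dominated by P1 (North: 5>-8, South: 8>-9, West: -2>-3) and is removed.
General Cole's strategy P3 is strictly dominated by P1 (North: 5>-8, South: 8>1, West: -2>-9) and is removed.
General Cole's strategy P5 is strictly dominated by P4 (North: 9>-9, South: 7>2, West: 9>4) and is removed.
Row North is eliminated: South beats it against every remaining column (P1: 8>1, P4: 8>4).
Among the remaining strategies, none is strictly dominated by another pure strategy of the same player, so the elimination stops.
Surviving strategies — General Rowe: {South, West}; General Cole: {P1, P4}.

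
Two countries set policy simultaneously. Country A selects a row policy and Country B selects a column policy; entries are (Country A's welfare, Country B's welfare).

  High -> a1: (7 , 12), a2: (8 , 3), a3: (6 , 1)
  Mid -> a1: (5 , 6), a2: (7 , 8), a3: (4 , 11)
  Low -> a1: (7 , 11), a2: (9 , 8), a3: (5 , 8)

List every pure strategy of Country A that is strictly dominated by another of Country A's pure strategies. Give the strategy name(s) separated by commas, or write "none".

Mid

High is not dominated — it holds its own against Mid at a1 (7>5); Low at a1 (7=7).
Mid: dominated, since High does at least as well everywhere (a1: 7>5, a2: 8>7, a3: 6>4).
Nothing dominates Low: High at a1 (7=7); Mid at a1 (7>5).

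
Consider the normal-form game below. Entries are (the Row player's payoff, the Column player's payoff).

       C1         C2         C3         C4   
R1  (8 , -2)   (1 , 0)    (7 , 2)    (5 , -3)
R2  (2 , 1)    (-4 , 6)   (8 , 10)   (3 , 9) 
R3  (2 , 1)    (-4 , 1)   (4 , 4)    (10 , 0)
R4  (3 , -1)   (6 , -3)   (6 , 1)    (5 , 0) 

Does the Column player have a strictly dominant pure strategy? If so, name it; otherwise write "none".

C3

C3 vs C1: R1: 2>-2, R2: 10>1, R3: 4>1, R4: 1>-1.
C3 vs C2: R1: 2>0, R2: 10>6, R3: 4>1, R4: 1>-3.
C3 vs C4: R1: 2>-3, R2: 10>9, R3: 4>0, R4: 1>0.
C3 strictly beats every other strategy against every opponent action, so it is strictly dominant.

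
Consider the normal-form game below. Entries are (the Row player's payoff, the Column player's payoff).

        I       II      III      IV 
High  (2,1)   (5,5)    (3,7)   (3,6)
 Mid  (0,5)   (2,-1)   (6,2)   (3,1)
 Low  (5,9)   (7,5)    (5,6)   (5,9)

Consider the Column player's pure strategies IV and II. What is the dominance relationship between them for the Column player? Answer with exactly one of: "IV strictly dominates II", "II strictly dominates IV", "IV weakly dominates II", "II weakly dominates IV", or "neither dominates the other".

Compare IV to II across each opponent action: High: 6>5, Mid: 1>-1, Low: 9>5.
IV gives a strictly higher payoff against each opponent action, so IV strictly dominates II.

IV strictly dominates II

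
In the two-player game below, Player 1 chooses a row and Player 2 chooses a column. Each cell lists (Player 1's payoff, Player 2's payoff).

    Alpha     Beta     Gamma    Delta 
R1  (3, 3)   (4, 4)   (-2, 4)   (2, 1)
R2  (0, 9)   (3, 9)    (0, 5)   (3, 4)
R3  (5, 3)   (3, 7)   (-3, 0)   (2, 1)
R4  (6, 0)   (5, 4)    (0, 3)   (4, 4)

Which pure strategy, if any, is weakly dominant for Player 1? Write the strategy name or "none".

R4 vs R1: Alpha: 6>3, Beta: 5>4, Gamma: 0>-2, Delta: 4>2.
R4 vs R2: Alpha: 6>0, Beta: 5>3, Gamma: 0=0, Delta: 4>3.
R4 vs R3: Alpha: 6>5, Beta: 5>3, Gamma: 0>-3, Delta: 4>2.
R4 is at least as good as every other strategy against every opponent action, so it is weakly dominant.

R4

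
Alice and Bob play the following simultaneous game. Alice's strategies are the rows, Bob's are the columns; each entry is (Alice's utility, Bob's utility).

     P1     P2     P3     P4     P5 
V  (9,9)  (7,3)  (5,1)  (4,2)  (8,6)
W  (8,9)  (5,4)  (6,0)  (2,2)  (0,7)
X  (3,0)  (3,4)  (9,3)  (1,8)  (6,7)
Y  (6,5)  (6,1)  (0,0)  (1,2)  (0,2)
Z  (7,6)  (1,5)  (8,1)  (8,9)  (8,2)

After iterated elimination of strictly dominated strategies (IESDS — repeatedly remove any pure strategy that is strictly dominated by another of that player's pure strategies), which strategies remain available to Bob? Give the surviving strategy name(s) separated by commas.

P1, P4

For Alice, V strictly dominates Y on the remaining columns (P1: 9>6, P2: 7>6, P3: 5>0, P4: 4>1, P5: 8>0); eliminate Y.
For Bob, P2 strictly dominates P3 on the remaining rows (V: 3>1, W: 4>0, X: 4>3, Z: 5>1); eliminate P3.
Row W is eliminated: V beats it against every remaining column (P1: 9>8, P2: 7>5, P4: 4>2, P5: 8>0).
Alice's strategy X is strictly dominated by V (P1: 9>3, P2: 7>3, P4: 4>1, P5: 8>6) and is removed.
For Bob, P1 strictly dominates P2 on the remaining rows (V: 9>3, Z: 6>5); eliminate P2.
Column P5 is eliminated: P1 beats it against every remaining row (V: 9>6, Z: 6>2).
Among the remaining strategies, none is strictly dominated by another pure strategy of the same player, so the elimination stops.
Surviving strategies — Alice: {V, Z}; Bob: {P1, P4}.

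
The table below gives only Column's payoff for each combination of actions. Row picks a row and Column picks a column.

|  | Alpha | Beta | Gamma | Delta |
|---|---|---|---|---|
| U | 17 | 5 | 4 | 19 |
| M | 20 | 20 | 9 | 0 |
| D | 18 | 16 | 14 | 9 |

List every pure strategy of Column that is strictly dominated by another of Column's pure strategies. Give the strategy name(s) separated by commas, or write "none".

Gamma

Nothing dominates Alpha: Beta at U (17>5); Gamma at U (17>4); Delta at M (20>0).
Beta: no other strategy beats it everywhere (Alpha at M (20=20); Gamma at U (5>4); Delta at M (20>0)).
Gamma: dominated, since Alpha does at least as well everywhere (U: 17>4, M: 20>9, D: 18>14).
Nothing dominates Delta: Alpha at U (19>17); Beta at U (19>5); Gamma at U (19>4).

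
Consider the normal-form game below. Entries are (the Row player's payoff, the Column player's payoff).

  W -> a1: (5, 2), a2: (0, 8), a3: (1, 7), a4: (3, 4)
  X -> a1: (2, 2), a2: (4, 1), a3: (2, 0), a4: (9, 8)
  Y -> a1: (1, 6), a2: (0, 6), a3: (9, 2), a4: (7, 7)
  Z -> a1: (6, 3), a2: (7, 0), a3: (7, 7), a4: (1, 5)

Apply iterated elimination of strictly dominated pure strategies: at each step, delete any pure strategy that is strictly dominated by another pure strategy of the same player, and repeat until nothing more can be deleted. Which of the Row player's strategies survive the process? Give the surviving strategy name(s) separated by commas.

X

Column a1 is eliminated: a4 beats it against every remaining row (W: 4>2, X: 8>2, Y: 7>6, Z: 5>3).
For the Row player, X strictly dominates W on the remaining columns (a2: 4>0, a3: 2>1, a4: 9>3); eliminate W.
The Column player's strategy a2 is strictly dominated by a4 (X: 8>1, Y: 7>6, Z: 5>0) and is removed.
Row Z is eliminated: Y beats it against every remaining column (a3: 9>7, a4: 7>1).
The Column player's strategy a3 is strictly dominated by a4 (X: 8>0, Y: 7>2) and is removed.
Row Y is eliminated: X beats it against every remaining column (a4: 9>7).
Among the remaining strategies, none is strictly dominated by another pure strategy of the same player, so the elimination stops.
Surviving strategies — the Row player: {X}; the Column player: {a4}.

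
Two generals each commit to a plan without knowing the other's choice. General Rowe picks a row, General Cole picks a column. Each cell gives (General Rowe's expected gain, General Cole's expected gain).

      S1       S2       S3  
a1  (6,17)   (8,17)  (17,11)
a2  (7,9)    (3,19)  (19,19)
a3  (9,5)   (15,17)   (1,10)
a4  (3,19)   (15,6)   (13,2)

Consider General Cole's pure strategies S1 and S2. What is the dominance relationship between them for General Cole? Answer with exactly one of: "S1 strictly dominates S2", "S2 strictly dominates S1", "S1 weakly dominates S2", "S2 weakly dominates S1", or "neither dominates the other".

S1's payoffs vs S2's, by General Rowe's action — a1: 17=17, a2: 9<19, a3: 5<17, a4: 19>6.
S1 does better at a4 but worse at a2, a3; neither strategy dominates the other.

neither dominates the other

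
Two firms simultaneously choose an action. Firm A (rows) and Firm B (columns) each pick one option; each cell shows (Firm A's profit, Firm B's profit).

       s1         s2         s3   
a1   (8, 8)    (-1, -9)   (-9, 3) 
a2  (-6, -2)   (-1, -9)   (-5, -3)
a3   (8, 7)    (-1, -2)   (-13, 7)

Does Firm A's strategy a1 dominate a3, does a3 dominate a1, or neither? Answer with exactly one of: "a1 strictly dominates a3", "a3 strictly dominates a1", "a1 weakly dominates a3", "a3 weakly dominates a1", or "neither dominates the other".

a1 weakly dominates a3

a1's payoffs vs a3's, by Firm B's action — s1: 8=8, s2: -1=-1, s3: -9>-13.
a1 is at least as good everywhere and strictly better somewhere (tied only at s1, s2), so a1 weakly but not strictly dominates a3.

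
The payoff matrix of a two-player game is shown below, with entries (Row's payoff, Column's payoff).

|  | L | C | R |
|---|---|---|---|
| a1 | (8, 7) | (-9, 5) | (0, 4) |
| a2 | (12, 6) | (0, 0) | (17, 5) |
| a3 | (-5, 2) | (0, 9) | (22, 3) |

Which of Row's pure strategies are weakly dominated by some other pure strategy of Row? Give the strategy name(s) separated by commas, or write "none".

a2 weakly dominates a1 — L: 12>8, C: 0>-9, R: 17>0.
a2: no other strategy beats it everywhere (a1 at L (12>8); a3 at L (12>-5)).
a3 is not dominated — it holds its own against a1 at C (0>-9); a2 at R (22>17).

a1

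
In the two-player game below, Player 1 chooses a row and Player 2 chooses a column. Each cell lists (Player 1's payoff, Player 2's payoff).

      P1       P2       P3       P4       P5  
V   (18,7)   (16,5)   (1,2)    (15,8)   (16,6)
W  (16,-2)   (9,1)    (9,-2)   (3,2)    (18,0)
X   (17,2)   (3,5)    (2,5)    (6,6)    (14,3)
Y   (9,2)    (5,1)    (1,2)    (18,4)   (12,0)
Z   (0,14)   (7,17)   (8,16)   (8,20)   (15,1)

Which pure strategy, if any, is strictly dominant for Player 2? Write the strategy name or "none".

P4

P4 vs P1: V: 8>7, W: 2>-2, X: 6>2, Y: 4>2, Z: 20>14.
P4 vs P2: V: 8>5, W: 2>1, X: 6>5, Y: 4>1, Z: 20>17.
P4 vs P3: V: 8>2, W: 2>-2, X: 6>5, Y: 4>2, Z: 20>16.
P4 vs P5: V: 8>6, W: 2>0, X: 6>3, Y: 4>0, Z: 20>1.
P4 strictly beats every other strategy against every opponent action, so it is strictly dominant.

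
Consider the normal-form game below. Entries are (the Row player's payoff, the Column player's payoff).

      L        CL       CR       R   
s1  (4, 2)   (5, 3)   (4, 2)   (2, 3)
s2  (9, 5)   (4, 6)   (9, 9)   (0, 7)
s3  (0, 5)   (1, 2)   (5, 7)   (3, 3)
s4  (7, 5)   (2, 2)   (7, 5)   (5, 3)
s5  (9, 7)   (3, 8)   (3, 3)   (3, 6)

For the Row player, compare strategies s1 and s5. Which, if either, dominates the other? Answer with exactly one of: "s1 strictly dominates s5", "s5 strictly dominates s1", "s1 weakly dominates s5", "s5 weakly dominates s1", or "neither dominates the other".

s1's payoffs vs s5's, by the Column player's action — L: 4<9, CL: 5>3, CR: 4>3, R: 2<3.
s1 does better at CL, CR but worse at L, R; neither strategy dominates the other.

neither dominates the other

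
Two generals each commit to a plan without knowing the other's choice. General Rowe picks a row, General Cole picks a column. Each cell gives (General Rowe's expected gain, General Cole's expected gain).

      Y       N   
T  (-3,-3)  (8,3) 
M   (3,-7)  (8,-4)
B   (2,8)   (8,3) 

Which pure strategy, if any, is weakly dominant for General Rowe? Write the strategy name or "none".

M vs T: Y: 3>-3, N: 8=8.
M vs B: Y: 3>2, N: 8=8.
M is at least as good as every other strategy against every opponent action, so it is weakly dominant.

M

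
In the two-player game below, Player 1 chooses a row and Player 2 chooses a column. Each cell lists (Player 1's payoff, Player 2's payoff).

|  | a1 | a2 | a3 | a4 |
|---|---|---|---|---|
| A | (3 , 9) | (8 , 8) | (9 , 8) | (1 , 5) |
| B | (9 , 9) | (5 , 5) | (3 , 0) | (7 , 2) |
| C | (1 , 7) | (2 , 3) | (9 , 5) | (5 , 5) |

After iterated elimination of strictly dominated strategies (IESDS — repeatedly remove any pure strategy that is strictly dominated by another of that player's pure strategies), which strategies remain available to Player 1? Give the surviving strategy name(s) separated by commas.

B

For Player 2, a1 strictly dominates a2 on the remaining rows (A: 9>8, B: 9>5, C: 7>3); eliminate a2.
For Player 2, a1 strictly dominates a3 on the remaining rows (A: 9>8, B: 9>0, C: 7>5); eliminate a3.
For Player 1, B strictly dominates A on the remaining columns (a1: 9>3, a4: 7>1); eliminate A.
For Player 1, B strictly dominates C on the remaining columns (a1: 9>1, a4: 7>5); eliminate C.
Player 2's strategy a4 is strictly dominated by a1 (B: 9>2) and is removed.
Among the remaining strategies, none is strictly dominated by another pure strategy of the same player, so the elimination stops.
Surviving strategies — Player 1: {B}; Player 2: {a1}.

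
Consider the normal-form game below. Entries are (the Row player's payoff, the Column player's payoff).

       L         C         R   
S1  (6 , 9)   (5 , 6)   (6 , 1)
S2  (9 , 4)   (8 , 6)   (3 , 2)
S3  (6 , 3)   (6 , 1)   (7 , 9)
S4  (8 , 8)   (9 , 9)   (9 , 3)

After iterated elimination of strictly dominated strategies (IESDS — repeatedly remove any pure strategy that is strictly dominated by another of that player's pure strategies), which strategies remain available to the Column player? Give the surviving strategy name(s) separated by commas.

C

The Row player's strategy S1 is strictly dominated by S4 (L: 8>6, C: 9>5, R: 9>6) and is removed.
The Row player's strategy S3 is strictly dominated by S4 (L: 8>6, C: 9>6, R: 9>7) and is removed.
For the Column player, C strictly dominates L on the remaining rows (S2: 6>4, S4: 9>8); eliminate L.
For the Row player, S4 strictly dominates S2 on the remaining columns (C: 9>8, R: 9>3); eliminate S2.
The Column player's strategy R is strictly dominated by C (S4: 9>3) and is removed.
Among the remaining strategies, none is strictly dominated by another pure strategy of the same player, so the elimination stops.
Surviving strategies — the Row player: {S4}; the Column player: {C}.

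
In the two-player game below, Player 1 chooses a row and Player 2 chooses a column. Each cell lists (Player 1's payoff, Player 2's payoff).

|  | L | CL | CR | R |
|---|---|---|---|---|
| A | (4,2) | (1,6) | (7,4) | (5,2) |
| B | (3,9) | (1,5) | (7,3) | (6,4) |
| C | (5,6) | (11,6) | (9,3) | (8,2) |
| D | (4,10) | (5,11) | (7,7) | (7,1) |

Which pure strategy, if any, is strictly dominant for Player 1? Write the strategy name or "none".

C vs A: L: 5>4, CL: 11>1, CR: 9>7, R: 8>5.
C vs B: L: 5>3, CL: 11>1, CR: 9>7, R: 8>6.
C vs D: L: 5>4, CL: 11>5, CR: 9>7, R: 8>7.
C strictly beats every other strategy against every opponent action, so it is strictly dominant.

C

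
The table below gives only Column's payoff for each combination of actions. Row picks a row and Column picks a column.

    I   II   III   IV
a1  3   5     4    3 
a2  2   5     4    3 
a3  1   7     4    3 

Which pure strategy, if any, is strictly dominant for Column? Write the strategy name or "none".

II

II vs I: a1: 5>3, a2: 5>2, a3: 7>1.
II vs III: a1: 5>4, a2: 5>4, a3: 7>4.
II vs IV: a1: 5>3, a2: 5>3, a3: 7>3.
II strictly beats every other strategy against every opponent action, so it is strictly dominant.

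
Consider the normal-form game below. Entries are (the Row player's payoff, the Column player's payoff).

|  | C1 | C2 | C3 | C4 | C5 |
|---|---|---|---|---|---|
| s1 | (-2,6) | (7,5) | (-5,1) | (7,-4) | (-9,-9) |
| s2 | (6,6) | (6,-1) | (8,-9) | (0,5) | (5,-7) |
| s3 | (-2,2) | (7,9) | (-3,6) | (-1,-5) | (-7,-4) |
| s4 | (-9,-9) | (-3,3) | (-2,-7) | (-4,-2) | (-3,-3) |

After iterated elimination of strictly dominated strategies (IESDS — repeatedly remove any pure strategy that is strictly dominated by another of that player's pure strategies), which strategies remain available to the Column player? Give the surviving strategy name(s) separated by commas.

The Row player's strategy s4 is strictly dominated by s2 (C1: 6>-9, C2: 6>-3, C3: 8>-2, C4: 0>-4, C5: 5>-3) and is removed.
The Column player's strategy C3 is strictly dominated by C2 (s1: 5>1, s2: -1>-9, s3: 9>6) and is removed.
The Column player's strategy C4 is strictly dominated by C1 (s1: 6>-4, s2: 6>5, s3: 2>-5) and is removed.
Column C5 is eliminated: C1 beats it against every remaining row (s1: 6>-9, s2: 6>-7, s3: 2>-4).
Among the remaining strategies, none is strictly dominated by another pure strategy of the same player, so the elimination stops.
Surviving strategies — the Row player: {s1, s2, s3}; the Column player: {C1, C2}.

C1, C2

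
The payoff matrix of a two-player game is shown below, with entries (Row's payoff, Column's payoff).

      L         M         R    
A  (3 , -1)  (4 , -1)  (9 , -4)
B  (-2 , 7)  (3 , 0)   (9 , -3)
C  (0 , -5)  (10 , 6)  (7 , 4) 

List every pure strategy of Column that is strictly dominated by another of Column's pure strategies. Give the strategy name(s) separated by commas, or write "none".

Nothing dominates L: M at A (-1=-1); R at A (-1>-4).
M: no other strategy beats it everywhere (L at A (-1=-1); R at A (-1>-4)).
M strictly dominates R — A: -1>-4, B: 0>-3, C: 6>4.

R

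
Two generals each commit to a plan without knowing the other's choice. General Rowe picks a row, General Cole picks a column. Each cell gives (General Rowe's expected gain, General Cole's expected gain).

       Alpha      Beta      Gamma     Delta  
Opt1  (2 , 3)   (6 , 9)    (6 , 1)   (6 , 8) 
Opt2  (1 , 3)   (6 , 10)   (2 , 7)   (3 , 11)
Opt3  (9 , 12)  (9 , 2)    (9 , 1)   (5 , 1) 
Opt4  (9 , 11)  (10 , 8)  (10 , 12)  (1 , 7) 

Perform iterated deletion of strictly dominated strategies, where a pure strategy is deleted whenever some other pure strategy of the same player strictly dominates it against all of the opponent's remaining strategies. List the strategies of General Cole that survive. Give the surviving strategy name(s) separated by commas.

Alpha, Gamma

General Rowe's strategy Opt2 is strictly dominated by Opt3 (Alpha: 9>1, Beta: 9>6, Gamma: 9>2, Delta: 5>3) and is removed.
General Cole's strategy Delta is strictly dominated by Beta (Opt1: 9>8, Opt3: 2>1, Opt4: 8>7) and is removed.
General Rowe's strategy Opt1 is strictly dominated by Opt3 (Alpha: 9>2, Beta: 9>6, Gamma: 9>6) and is removed.
General Cole's strategy Beta is strictly dominated by Alpha (Opt3: 12>2, Opt4: 11>8) and is removed.
Among the remaining strategies, none is strictly dominated by another pure strategy of the same player, so the elimination stops.
Surviving strategies — General Rowe: {Opt3, Opt4}; General Cole: {Alpha, Gamma}.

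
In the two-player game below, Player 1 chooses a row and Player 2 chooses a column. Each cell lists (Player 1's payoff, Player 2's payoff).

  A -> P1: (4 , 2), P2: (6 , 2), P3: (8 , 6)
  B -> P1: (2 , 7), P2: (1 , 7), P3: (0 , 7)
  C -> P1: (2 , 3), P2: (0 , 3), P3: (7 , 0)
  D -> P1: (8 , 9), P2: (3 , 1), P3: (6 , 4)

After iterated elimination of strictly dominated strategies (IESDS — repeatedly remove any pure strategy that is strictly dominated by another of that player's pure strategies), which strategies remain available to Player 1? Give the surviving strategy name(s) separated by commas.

Row B is eliminated: A beats it against every remaining column (P1: 4>2, P2: 6>1, P3: 8>0).
For Player 1, A strictly dominates C on the remaining columns (P1: 4>2, P2: 6>0, P3: 8>7); eliminate C.
Player 2's strategy P2 is strictly dominated by P3 (A: 6>2, D: 4>1) and is removed.
Among the remaining strategies, none is strictly dominated by another pure strategy of the same player, so the elimination stops.
Surviving strategies — Player 1: {A, D}; Player 2: {P1, P3}.

A, D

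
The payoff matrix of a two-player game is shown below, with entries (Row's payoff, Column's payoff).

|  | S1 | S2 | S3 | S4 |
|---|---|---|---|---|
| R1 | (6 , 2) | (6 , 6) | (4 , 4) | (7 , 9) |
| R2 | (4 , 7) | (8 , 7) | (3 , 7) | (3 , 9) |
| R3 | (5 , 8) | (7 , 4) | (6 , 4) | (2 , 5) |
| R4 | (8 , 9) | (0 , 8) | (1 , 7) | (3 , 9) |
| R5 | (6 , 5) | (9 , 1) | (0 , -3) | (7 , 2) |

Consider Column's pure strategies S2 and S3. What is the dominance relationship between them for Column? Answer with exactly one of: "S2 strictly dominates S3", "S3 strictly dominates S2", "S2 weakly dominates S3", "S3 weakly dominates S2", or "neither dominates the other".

Compare S2 to S3 across every action of Row: R1: 6>4, R2: 7=7, R3: 4=4, R4: 8>7, R5: 1>-3.
S2 is at least as good everywhere and strictly better somewhere (tied only at R2, R3), so S2 weakly but not strictly dominates S3.

S2 weakly dominates S3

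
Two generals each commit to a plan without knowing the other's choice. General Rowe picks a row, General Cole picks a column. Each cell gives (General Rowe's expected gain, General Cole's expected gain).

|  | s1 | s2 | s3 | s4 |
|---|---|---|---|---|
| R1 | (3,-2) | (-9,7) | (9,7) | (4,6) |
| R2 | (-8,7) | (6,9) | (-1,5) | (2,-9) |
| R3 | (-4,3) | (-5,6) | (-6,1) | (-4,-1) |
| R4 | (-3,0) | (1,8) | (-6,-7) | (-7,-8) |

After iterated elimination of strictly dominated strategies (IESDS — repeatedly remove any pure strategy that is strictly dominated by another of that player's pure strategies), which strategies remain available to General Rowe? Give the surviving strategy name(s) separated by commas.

R1, R2

For General Cole, s2 strictly dominates s1 on the remaining rows (R1: 7>-2, R2: 9>7, R3: 6>3, R4: 8>0); eliminate s1.
General Rowe's strategy R3 is strictly dominated by R2 (s2: 6>-5, s3: -1>-6, s4: 2>-4) and is removed.
Row R4 is eliminated: R2 beats it against every remaining column (s2: 6>1, s3: -1>-6, s4: 2>-7).
For General Cole, s2 strictly dominates s4 on the remaining rows (R1: 7>6, R2: 9>-9); eliminate s4.
Among the remaining strategies, none is strictly dominated by another pure strategy of the same player, so the elimination stops.
Surviving strategies — General Rowe: {R1, R2}; General Cole: {s2, s3}.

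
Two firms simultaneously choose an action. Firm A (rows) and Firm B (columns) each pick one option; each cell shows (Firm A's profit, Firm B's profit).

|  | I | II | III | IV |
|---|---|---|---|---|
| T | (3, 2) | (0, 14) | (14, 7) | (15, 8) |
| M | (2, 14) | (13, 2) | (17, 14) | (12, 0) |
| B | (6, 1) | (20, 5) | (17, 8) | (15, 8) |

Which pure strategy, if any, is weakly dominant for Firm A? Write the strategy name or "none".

B

B vs T: I: 6>3, II: 20>0, III: 17>14, IV: 15=15.
B vs M: I: 6>2, II: 20>13, III: 17=17, IV: 15>12.
B is at least as good as every other strategy against every opponent action, so it is weakly dominant.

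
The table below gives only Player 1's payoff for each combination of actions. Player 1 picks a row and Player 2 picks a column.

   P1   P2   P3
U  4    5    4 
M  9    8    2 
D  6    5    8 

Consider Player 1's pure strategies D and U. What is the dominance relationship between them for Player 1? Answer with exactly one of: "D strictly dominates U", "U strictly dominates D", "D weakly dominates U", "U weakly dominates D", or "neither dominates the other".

D weakly dominates U

Compare D to U across every action of Player 2: P1: 6>4, P2: 5=5, P3: 8>4.
D is at least as good everywhere and strictly better somewhere (tied only at P2), so D weakly but not strictly dominates U.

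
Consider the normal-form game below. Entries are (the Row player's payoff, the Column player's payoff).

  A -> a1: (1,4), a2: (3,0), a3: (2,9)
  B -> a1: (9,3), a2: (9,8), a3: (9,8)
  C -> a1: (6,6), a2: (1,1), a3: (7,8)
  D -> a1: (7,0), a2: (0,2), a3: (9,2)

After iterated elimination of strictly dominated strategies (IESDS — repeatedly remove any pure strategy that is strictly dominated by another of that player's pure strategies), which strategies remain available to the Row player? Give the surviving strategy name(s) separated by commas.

Row A is eliminated: B beats it against every remaining column (a1: 9>1, a2: 9>3, a3: 9>2).
Row C is eliminated: B beats it against every remaining column (a1: 9>6, a2: 9>1, a3: 9>7).
The Column player's strategy a1 is strictly dominated by a2 (B: 8>3, D: 2>0) and is removed.
Among the remaining strategies, none is strictly dominated by another pure strategy of the same player, so the elimination stops.
Surviving strategies — the Row player: {B, D}; the Column player: {a2, a3}.

B, D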